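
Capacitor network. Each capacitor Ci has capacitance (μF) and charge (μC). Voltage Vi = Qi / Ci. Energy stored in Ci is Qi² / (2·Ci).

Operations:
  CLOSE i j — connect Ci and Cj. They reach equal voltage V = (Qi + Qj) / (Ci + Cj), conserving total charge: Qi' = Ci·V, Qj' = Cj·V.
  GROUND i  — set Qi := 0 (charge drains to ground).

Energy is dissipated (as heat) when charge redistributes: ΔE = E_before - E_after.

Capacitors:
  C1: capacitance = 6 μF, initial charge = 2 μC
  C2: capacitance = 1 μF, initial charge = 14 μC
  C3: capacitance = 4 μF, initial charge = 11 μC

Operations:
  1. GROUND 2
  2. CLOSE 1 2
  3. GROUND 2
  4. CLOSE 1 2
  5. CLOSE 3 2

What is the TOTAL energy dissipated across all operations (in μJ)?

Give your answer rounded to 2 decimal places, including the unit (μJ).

Initial: C1(6μF, Q=2μC, V=0.33V), C2(1μF, Q=14μC, V=14.00V), C3(4μF, Q=11μC, V=2.75V)
Op 1: GROUND 2: Q2=0; energy lost=98.000
Op 2: CLOSE 1-2: Q_total=2.00, C_total=7.00, V=0.29; Q1=1.71, Q2=0.29; dissipated=0.048
Op 3: GROUND 2: Q2=0; energy lost=0.041
Op 4: CLOSE 1-2: Q_total=1.71, C_total=7.00, V=0.24; Q1=1.47, Q2=0.24; dissipated=0.035
Op 5: CLOSE 3-2: Q_total=11.24, C_total=5.00, V=2.25; Q3=9.00, Q2=2.25; dissipated=2.510
Total dissipated: 100.634 μJ

Answer: 100.63 μJ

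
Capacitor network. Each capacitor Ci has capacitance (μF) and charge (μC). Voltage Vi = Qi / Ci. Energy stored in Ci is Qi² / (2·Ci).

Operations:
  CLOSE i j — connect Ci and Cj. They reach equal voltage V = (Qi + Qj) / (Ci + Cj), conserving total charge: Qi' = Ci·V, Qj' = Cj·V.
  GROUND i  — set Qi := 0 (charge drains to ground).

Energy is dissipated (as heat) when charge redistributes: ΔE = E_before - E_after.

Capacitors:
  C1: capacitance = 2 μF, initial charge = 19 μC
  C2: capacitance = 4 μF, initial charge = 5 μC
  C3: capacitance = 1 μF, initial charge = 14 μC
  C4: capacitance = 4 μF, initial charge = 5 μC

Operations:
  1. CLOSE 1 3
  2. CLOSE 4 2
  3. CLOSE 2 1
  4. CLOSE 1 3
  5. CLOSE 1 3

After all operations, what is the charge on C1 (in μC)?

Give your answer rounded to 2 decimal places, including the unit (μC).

Initial: C1(2μF, Q=19μC, V=9.50V), C2(4μF, Q=5μC, V=1.25V), C3(1μF, Q=14μC, V=14.00V), C4(4μF, Q=5μC, V=1.25V)
Op 1: CLOSE 1-3: Q_total=33.00, C_total=3.00, V=11.00; Q1=22.00, Q3=11.00; dissipated=6.750
Op 2: CLOSE 4-2: Q_total=10.00, C_total=8.00, V=1.25; Q4=5.00, Q2=5.00; dissipated=0.000
Op 3: CLOSE 2-1: Q_total=27.00, C_total=6.00, V=4.50; Q2=18.00, Q1=9.00; dissipated=63.375
Op 4: CLOSE 1-3: Q_total=20.00, C_total=3.00, V=6.67; Q1=13.33, Q3=6.67; dissipated=14.083
Op 5: CLOSE 1-3: Q_total=20.00, C_total=3.00, V=6.67; Q1=13.33, Q3=6.67; dissipated=0.000
Final charges: Q1=13.33, Q2=18.00, Q3=6.67, Q4=5.00

Answer: 13.33 μC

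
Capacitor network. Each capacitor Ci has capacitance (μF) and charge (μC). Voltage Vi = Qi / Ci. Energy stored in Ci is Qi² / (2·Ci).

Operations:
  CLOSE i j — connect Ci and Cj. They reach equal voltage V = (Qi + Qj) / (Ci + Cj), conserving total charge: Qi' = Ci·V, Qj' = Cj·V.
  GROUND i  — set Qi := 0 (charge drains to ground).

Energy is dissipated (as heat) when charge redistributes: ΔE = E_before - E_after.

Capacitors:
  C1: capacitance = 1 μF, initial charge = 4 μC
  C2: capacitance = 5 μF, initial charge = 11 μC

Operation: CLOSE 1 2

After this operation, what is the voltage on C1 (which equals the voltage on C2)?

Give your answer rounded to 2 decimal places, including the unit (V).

Initial: C1(1μF, Q=4μC, V=4.00V), C2(5μF, Q=11μC, V=2.20V)
Op 1: CLOSE 1-2: Q_total=15.00, C_total=6.00, V=2.50; Q1=2.50, Q2=12.50; dissipated=1.350

Answer: 2.50 V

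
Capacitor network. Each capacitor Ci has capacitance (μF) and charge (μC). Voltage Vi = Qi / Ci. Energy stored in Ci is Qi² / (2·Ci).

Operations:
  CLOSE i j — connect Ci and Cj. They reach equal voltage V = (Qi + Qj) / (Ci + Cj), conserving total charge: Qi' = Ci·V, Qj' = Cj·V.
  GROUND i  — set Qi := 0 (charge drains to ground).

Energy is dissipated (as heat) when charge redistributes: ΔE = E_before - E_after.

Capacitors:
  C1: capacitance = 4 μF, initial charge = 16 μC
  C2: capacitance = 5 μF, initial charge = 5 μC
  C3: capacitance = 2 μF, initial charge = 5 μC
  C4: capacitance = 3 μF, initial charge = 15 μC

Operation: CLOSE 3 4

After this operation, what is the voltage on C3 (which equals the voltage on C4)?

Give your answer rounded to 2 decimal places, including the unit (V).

Answer: 4.00 V

Derivation:
Initial: C1(4μF, Q=16μC, V=4.00V), C2(5μF, Q=5μC, V=1.00V), C3(2μF, Q=5μC, V=2.50V), C4(3μF, Q=15μC, V=5.00V)
Op 1: CLOSE 3-4: Q_total=20.00, C_total=5.00, V=4.00; Q3=8.00, Q4=12.00; dissipated=3.750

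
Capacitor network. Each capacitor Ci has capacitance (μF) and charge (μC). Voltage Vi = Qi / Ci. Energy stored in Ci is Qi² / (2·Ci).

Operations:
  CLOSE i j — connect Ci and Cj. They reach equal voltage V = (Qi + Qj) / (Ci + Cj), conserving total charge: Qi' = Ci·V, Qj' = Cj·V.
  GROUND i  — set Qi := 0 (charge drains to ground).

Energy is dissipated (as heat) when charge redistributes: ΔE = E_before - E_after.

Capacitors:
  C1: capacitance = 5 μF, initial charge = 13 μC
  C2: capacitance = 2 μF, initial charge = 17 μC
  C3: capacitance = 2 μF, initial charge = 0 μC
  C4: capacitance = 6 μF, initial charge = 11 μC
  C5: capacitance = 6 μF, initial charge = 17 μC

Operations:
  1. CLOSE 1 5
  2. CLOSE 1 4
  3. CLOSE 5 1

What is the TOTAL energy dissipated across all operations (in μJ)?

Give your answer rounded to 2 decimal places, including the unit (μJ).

Answer: 1.49 μJ

Derivation:
Initial: C1(5μF, Q=13μC, V=2.60V), C2(2μF, Q=17μC, V=8.50V), C3(2μF, Q=0μC, V=0.00V), C4(6μF, Q=11μC, V=1.83V), C5(6μF, Q=17μC, V=2.83V)
Op 1: CLOSE 1-5: Q_total=30.00, C_total=11.00, V=2.73; Q1=13.64, Q5=16.36; dissipated=0.074
Op 2: CLOSE 1-4: Q_total=24.64, C_total=11.00, V=2.24; Q1=11.20, Q4=13.44; dissipated=1.090
Op 3: CLOSE 5-1: Q_total=27.56, C_total=11.00, V=2.51; Q5=15.03, Q1=12.53; dissipated=0.324
Total dissipated: 1.488 μJ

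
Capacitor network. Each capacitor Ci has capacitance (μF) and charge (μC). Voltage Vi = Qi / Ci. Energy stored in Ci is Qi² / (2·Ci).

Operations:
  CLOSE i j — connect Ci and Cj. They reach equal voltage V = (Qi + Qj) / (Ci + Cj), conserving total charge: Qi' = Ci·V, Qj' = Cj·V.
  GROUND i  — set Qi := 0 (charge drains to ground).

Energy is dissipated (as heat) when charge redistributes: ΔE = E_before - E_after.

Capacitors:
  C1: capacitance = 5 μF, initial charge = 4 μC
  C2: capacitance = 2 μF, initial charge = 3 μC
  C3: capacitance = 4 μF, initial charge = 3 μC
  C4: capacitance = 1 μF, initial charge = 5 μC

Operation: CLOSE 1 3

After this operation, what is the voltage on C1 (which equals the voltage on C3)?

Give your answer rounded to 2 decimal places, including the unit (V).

Initial: C1(5μF, Q=4μC, V=0.80V), C2(2μF, Q=3μC, V=1.50V), C3(4μF, Q=3μC, V=0.75V), C4(1μF, Q=5μC, V=5.00V)
Op 1: CLOSE 1-3: Q_total=7.00, C_total=9.00, V=0.78; Q1=3.89, Q3=3.11; dissipated=0.003

Answer: 0.78 V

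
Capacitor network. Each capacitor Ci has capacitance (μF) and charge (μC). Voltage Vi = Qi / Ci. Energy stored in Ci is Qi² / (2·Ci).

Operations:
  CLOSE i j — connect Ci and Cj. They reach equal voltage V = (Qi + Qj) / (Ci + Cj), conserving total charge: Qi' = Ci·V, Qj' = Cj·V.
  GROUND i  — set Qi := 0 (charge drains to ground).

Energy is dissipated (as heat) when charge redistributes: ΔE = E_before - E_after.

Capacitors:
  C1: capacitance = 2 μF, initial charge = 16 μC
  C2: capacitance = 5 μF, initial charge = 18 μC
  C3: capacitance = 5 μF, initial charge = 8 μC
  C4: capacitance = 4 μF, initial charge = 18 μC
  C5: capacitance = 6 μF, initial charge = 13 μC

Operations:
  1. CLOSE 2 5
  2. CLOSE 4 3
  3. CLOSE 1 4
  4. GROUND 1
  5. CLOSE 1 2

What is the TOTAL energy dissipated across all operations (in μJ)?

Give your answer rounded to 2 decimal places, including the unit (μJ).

Initial: C1(2μF, Q=16μC, V=8.00V), C2(5μF, Q=18μC, V=3.60V), C3(5μF, Q=8μC, V=1.60V), C4(4μF, Q=18μC, V=4.50V), C5(6μF, Q=13μC, V=2.17V)
Op 1: CLOSE 2-5: Q_total=31.00, C_total=11.00, V=2.82; Q2=14.09, Q5=16.91; dissipated=2.802
Op 2: CLOSE 4-3: Q_total=26.00, C_total=9.00, V=2.89; Q4=11.56, Q3=14.44; dissipated=9.344
Op 3: CLOSE 1-4: Q_total=27.56, C_total=6.00, V=4.59; Q1=9.19, Q4=18.37; dissipated=17.416
Op 4: GROUND 1: Q1=0; energy lost=21.092
Op 5: CLOSE 1-2: Q_total=14.09, C_total=7.00, V=2.01; Q1=4.03, Q2=10.06; dissipated=5.673
Total dissipated: 56.326 μJ

Answer: 56.33 μJ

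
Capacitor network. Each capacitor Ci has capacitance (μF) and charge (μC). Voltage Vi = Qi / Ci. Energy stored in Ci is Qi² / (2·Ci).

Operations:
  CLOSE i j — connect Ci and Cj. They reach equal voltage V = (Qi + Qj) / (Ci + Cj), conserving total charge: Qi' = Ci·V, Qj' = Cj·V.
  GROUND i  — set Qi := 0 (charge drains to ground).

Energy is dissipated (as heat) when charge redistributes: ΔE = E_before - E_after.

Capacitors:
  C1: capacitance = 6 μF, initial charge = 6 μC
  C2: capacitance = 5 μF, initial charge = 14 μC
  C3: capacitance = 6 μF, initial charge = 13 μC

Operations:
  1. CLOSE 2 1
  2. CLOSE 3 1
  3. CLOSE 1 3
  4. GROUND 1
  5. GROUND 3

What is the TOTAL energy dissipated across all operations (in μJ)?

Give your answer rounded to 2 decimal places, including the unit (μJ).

Answer: 28.42 μJ

Derivation:
Initial: C1(6μF, Q=6μC, V=1.00V), C2(5μF, Q=14μC, V=2.80V), C3(6μF, Q=13μC, V=2.17V)
Op 1: CLOSE 2-1: Q_total=20.00, C_total=11.00, V=1.82; Q2=9.09, Q1=10.91; dissipated=4.418
Op 2: CLOSE 3-1: Q_total=23.91, C_total=12.00, V=1.99; Q3=11.95, Q1=11.95; dissipated=0.182
Op 3: CLOSE 1-3: Q_total=23.91, C_total=12.00, V=1.99; Q1=11.95, Q3=11.95; dissipated=0.000
Op 4: GROUND 1: Q1=0; energy lost=11.909
Op 5: GROUND 3: Q3=0; energy lost=11.909
Total dissipated: 28.419 μJ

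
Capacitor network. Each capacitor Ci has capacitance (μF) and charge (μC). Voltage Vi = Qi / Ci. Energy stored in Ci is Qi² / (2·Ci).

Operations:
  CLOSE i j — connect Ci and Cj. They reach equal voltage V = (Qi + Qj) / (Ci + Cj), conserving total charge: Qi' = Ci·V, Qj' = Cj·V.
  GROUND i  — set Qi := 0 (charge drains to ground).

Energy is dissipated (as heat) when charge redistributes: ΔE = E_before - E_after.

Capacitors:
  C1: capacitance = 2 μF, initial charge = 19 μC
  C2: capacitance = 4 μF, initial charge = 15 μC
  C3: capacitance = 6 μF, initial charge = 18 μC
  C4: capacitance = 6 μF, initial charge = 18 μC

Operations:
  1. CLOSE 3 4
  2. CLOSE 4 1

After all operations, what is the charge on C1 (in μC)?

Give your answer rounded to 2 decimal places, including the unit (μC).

Answer: 9.25 μC

Derivation:
Initial: C1(2μF, Q=19μC, V=9.50V), C2(4μF, Q=15μC, V=3.75V), C3(6μF, Q=18μC, V=3.00V), C4(6μF, Q=18μC, V=3.00V)
Op 1: CLOSE 3-4: Q_total=36.00, C_total=12.00, V=3.00; Q3=18.00, Q4=18.00; dissipated=0.000
Op 2: CLOSE 4-1: Q_total=37.00, C_total=8.00, V=4.62; Q4=27.75, Q1=9.25; dissipated=31.688
Final charges: Q1=9.25, Q2=15.00, Q3=18.00, Q4=27.75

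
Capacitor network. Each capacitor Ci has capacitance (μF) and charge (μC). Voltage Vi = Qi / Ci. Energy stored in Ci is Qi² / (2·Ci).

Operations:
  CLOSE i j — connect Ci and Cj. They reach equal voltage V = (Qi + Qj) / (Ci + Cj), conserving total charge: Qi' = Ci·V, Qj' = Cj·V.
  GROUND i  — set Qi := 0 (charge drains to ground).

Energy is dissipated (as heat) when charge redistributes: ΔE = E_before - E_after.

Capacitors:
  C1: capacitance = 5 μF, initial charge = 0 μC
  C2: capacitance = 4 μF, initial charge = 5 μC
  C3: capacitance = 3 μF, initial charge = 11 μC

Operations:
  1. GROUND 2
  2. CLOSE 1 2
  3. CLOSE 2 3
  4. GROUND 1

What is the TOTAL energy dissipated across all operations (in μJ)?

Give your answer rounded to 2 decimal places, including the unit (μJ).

Answer: 14.65 μJ

Derivation:
Initial: C1(5μF, Q=0μC, V=0.00V), C2(4μF, Q=5μC, V=1.25V), C3(3μF, Q=11μC, V=3.67V)
Op 1: GROUND 2: Q2=0; energy lost=3.125
Op 2: CLOSE 1-2: Q_total=0.00, C_total=9.00, V=0.00; Q1=0.00, Q2=0.00; dissipated=0.000
Op 3: CLOSE 2-3: Q_total=11.00, C_total=7.00, V=1.57; Q2=6.29, Q3=4.71; dissipated=11.524
Op 4: GROUND 1: Q1=0; energy lost=0.000
Total dissipated: 14.649 μJ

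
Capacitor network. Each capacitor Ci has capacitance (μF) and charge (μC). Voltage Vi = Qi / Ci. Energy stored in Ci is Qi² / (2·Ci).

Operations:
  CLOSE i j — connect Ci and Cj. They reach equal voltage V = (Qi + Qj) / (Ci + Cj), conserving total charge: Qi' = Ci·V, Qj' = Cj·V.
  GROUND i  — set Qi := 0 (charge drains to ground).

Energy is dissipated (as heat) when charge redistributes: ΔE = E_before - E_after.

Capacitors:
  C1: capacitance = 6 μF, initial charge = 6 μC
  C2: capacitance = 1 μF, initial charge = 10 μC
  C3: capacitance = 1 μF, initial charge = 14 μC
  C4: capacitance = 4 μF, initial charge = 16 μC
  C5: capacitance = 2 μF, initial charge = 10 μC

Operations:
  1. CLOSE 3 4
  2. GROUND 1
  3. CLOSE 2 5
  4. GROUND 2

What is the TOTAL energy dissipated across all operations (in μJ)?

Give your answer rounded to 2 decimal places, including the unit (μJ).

Initial: C1(6μF, Q=6μC, V=1.00V), C2(1μF, Q=10μC, V=10.00V), C3(1μF, Q=14μC, V=14.00V), C4(4μF, Q=16μC, V=4.00V), C5(2μF, Q=10μC, V=5.00V)
Op 1: CLOSE 3-4: Q_total=30.00, C_total=5.00, V=6.00; Q3=6.00, Q4=24.00; dissipated=40.000
Op 2: GROUND 1: Q1=0; energy lost=3.000
Op 3: CLOSE 2-5: Q_total=20.00, C_total=3.00, V=6.67; Q2=6.67, Q5=13.33; dissipated=8.333
Op 4: GROUND 2: Q2=0; energy lost=22.222
Total dissipated: 73.556 μJ

Answer: 73.56 μJ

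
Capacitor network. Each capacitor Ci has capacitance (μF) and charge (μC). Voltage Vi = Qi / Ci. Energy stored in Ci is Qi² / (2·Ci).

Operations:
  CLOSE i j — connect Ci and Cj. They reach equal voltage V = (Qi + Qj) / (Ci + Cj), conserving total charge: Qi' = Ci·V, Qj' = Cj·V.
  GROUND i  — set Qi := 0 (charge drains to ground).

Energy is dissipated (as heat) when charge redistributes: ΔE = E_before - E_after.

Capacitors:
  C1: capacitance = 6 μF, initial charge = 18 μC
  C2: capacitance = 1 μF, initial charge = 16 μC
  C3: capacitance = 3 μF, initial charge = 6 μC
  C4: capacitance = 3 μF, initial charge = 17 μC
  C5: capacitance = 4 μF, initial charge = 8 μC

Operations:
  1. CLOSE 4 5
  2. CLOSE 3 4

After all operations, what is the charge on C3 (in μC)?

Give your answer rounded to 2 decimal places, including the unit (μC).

Answer: 8.36 μC

Derivation:
Initial: C1(6μF, Q=18μC, V=3.00V), C2(1μF, Q=16μC, V=16.00V), C3(3μF, Q=6μC, V=2.00V), C4(3μF, Q=17μC, V=5.67V), C5(4μF, Q=8μC, V=2.00V)
Op 1: CLOSE 4-5: Q_total=25.00, C_total=7.00, V=3.57; Q4=10.71, Q5=14.29; dissipated=11.524
Op 2: CLOSE 3-4: Q_total=16.71, C_total=6.00, V=2.79; Q3=8.36, Q4=8.36; dissipated=1.852
Final charges: Q1=18.00, Q2=16.00, Q3=8.36, Q4=8.36, Q5=14.29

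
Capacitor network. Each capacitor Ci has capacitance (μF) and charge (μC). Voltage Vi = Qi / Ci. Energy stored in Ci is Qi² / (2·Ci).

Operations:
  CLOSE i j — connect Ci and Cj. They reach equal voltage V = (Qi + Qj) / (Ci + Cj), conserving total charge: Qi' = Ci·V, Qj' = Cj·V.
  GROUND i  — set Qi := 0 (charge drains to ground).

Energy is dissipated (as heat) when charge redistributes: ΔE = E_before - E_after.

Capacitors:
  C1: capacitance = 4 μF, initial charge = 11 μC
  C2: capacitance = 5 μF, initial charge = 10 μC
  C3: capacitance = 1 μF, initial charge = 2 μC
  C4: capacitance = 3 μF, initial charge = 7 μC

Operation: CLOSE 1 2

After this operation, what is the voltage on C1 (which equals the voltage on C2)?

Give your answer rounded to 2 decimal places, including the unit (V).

Initial: C1(4μF, Q=11μC, V=2.75V), C2(5μF, Q=10μC, V=2.00V), C3(1μF, Q=2μC, V=2.00V), C4(3μF, Q=7μC, V=2.33V)
Op 1: CLOSE 1-2: Q_total=21.00, C_total=9.00, V=2.33; Q1=9.33, Q2=11.67; dissipated=0.625

Answer: 2.33 V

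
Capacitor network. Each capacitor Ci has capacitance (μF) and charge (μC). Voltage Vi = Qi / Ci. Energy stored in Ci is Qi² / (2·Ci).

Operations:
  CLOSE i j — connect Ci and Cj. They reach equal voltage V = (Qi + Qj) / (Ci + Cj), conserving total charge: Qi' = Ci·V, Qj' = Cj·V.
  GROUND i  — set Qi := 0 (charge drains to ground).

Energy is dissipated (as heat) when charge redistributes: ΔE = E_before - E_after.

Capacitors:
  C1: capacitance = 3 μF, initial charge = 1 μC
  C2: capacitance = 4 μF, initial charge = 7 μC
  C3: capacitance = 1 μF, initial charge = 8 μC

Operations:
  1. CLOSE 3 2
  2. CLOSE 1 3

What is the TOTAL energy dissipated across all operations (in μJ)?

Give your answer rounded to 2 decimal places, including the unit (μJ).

Answer: 18.29 μJ

Derivation:
Initial: C1(3μF, Q=1μC, V=0.33V), C2(4μF, Q=7μC, V=1.75V), C3(1μF, Q=8μC, V=8.00V)
Op 1: CLOSE 3-2: Q_total=15.00, C_total=5.00, V=3.00; Q3=3.00, Q2=12.00; dissipated=15.625
Op 2: CLOSE 1-3: Q_total=4.00, C_total=4.00, V=1.00; Q1=3.00, Q3=1.00; dissipated=2.667
Total dissipated: 18.292 μJ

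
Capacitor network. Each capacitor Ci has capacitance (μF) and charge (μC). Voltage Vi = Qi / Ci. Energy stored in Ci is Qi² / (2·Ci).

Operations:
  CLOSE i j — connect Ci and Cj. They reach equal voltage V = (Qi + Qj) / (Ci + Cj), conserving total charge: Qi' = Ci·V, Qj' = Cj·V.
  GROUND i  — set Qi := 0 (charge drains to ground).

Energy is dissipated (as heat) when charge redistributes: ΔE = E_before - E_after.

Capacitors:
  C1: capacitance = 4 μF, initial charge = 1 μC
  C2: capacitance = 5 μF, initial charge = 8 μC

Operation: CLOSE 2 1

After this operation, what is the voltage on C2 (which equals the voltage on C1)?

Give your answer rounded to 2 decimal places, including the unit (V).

Initial: C1(4μF, Q=1μC, V=0.25V), C2(5μF, Q=8μC, V=1.60V)
Op 1: CLOSE 2-1: Q_total=9.00, C_total=9.00, V=1.00; Q2=5.00, Q1=4.00; dissipated=2.025

Answer: 1.00 V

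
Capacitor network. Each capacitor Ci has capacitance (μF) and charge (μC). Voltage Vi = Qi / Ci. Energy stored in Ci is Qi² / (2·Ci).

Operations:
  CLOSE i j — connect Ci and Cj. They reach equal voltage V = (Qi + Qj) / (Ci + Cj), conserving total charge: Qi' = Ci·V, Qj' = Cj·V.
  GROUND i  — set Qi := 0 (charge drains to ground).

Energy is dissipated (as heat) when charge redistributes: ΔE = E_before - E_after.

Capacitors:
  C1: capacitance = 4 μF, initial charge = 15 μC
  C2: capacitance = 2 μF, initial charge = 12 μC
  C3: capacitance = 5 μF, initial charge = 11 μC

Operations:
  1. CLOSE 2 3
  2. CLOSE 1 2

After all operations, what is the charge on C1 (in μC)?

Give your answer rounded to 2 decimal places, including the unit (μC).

Initial: C1(4μF, Q=15μC, V=3.75V), C2(2μF, Q=12μC, V=6.00V), C3(5μF, Q=11μC, V=2.20V)
Op 1: CLOSE 2-3: Q_total=23.00, C_total=7.00, V=3.29; Q2=6.57, Q3=16.43; dissipated=10.314
Op 2: CLOSE 1-2: Q_total=21.57, C_total=6.00, V=3.60; Q1=14.38, Q2=7.19; dissipated=0.144
Final charges: Q1=14.38, Q2=7.19, Q3=16.43

Answer: 14.38 μC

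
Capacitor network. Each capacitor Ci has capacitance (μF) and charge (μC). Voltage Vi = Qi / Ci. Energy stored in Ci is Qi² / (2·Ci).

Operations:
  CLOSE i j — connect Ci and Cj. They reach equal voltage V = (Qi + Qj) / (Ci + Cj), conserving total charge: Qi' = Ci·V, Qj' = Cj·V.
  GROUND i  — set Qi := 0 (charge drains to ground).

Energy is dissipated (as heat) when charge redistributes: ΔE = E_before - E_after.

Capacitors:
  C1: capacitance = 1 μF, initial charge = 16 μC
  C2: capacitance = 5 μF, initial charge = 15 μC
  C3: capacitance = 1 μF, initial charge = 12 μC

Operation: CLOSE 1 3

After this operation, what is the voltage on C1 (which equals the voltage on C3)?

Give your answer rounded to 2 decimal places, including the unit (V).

Answer: 14.00 V

Derivation:
Initial: C1(1μF, Q=16μC, V=16.00V), C2(5μF, Q=15μC, V=3.00V), C3(1μF, Q=12μC, V=12.00V)
Op 1: CLOSE 1-3: Q_total=28.00, C_total=2.00, V=14.00; Q1=14.00, Q3=14.00; dissipated=4.000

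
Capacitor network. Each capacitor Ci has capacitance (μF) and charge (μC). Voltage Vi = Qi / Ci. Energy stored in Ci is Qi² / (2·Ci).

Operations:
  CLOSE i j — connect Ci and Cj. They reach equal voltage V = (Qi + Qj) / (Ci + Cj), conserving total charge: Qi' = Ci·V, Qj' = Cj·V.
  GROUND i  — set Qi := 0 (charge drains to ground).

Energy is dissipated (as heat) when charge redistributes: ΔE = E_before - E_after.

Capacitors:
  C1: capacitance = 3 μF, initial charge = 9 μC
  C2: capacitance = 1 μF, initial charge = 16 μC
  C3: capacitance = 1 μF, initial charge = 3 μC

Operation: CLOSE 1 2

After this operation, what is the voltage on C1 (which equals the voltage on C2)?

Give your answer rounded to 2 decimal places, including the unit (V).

Answer: 6.25 V

Derivation:
Initial: C1(3μF, Q=9μC, V=3.00V), C2(1μF, Q=16μC, V=16.00V), C3(1μF, Q=3μC, V=3.00V)
Op 1: CLOSE 1-2: Q_total=25.00, C_total=4.00, V=6.25; Q1=18.75, Q2=6.25; dissipated=63.375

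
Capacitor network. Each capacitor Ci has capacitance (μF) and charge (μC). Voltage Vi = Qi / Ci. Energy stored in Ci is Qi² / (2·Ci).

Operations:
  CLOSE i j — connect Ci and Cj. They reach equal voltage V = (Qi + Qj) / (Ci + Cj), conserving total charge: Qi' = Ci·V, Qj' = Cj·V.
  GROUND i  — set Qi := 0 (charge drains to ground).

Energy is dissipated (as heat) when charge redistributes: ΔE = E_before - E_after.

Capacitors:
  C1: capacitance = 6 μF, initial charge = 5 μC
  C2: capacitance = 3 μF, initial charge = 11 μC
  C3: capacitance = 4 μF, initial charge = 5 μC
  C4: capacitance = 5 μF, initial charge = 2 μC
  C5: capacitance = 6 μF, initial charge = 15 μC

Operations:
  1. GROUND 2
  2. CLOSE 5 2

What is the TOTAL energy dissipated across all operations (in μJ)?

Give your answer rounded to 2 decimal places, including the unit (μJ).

Initial: C1(6μF, Q=5μC, V=0.83V), C2(3μF, Q=11μC, V=3.67V), C3(4μF, Q=5μC, V=1.25V), C4(5μF, Q=2μC, V=0.40V), C5(6μF, Q=15μC, V=2.50V)
Op 1: GROUND 2: Q2=0; energy lost=20.167
Op 2: CLOSE 5-2: Q_total=15.00, C_total=9.00, V=1.67; Q5=10.00, Q2=5.00; dissipated=6.250
Total dissipated: 26.417 μJ

Answer: 26.42 μJ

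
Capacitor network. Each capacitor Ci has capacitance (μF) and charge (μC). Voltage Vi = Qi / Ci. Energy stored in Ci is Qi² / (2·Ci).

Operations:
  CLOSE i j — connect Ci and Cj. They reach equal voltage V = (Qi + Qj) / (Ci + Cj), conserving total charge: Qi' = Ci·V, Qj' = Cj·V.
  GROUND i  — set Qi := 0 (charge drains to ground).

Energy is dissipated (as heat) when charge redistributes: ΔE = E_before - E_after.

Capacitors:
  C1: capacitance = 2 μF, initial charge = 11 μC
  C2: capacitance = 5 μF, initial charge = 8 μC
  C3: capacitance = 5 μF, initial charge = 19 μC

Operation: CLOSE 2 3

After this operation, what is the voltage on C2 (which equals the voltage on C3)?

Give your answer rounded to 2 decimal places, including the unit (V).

Initial: C1(2μF, Q=11μC, V=5.50V), C2(5μF, Q=8μC, V=1.60V), C3(5μF, Q=19μC, V=3.80V)
Op 1: CLOSE 2-3: Q_total=27.00, C_total=10.00, V=2.70; Q2=13.50, Q3=13.50; dissipated=6.050

Answer: 2.70 V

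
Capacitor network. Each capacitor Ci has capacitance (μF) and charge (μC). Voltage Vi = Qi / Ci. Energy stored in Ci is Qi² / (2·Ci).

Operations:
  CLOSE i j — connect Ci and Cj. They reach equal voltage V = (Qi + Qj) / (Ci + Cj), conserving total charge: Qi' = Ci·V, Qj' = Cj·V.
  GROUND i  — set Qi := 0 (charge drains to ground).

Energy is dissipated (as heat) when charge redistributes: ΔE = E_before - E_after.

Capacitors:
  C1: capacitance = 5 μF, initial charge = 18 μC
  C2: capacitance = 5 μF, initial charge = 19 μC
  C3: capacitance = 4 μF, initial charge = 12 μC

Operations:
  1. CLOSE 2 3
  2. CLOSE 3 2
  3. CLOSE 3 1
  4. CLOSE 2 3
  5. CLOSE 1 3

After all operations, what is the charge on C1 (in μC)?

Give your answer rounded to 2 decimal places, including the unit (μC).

Initial: C1(5μF, Q=18μC, V=3.60V), C2(5μF, Q=19μC, V=3.80V), C3(4μF, Q=12μC, V=3.00V)
Op 1: CLOSE 2-3: Q_total=31.00, C_total=9.00, V=3.44; Q2=17.22, Q3=13.78; dissipated=0.711
Op 2: CLOSE 3-2: Q_total=31.00, C_total=9.00, V=3.44; Q3=13.78, Q2=17.22; dissipated=0.000
Op 3: CLOSE 3-1: Q_total=31.78, C_total=9.00, V=3.53; Q3=14.12, Q1=17.65; dissipated=0.027
Op 4: CLOSE 2-3: Q_total=31.35, C_total=9.00, V=3.48; Q2=17.41, Q3=13.93; dissipated=0.008
Op 5: CLOSE 1-3: Q_total=31.59, C_total=9.00, V=3.51; Q1=17.55, Q3=14.04; dissipated=0.003
Final charges: Q1=17.55, Q2=17.41, Q3=14.04

Answer: 17.55 μC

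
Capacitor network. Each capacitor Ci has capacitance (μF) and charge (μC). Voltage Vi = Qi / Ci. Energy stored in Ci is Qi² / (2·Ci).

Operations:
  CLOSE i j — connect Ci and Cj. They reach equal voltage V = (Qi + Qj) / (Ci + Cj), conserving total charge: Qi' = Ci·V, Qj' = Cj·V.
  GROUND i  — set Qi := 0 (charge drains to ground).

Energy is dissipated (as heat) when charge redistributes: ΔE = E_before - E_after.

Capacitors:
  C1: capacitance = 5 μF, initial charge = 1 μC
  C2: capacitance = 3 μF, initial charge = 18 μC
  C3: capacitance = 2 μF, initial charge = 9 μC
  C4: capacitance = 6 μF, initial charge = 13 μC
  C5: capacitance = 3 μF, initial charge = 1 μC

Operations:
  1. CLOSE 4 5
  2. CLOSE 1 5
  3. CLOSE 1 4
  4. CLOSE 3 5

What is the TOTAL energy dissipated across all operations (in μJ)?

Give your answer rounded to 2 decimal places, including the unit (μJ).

Answer: 14.69 μJ

Derivation:
Initial: C1(5μF, Q=1μC, V=0.20V), C2(3μF, Q=18μC, V=6.00V), C3(2μF, Q=9μC, V=4.50V), C4(6μF, Q=13μC, V=2.17V), C5(3μF, Q=1μC, V=0.33V)
Op 1: CLOSE 4-5: Q_total=14.00, C_total=9.00, V=1.56; Q4=9.33, Q5=4.67; dissipated=3.361
Op 2: CLOSE 1-5: Q_total=5.67, C_total=8.00, V=0.71; Q1=3.54, Q5=2.12; dissipated=1.723
Op 3: CLOSE 1-4: Q_total=12.88, C_total=11.00, V=1.17; Q1=5.85, Q4=7.02; dissipated=0.979
Op 4: CLOSE 3-5: Q_total=11.12, C_total=5.00, V=2.23; Q3=4.45, Q5=6.67; dissipated=8.626
Total dissipated: 14.689 μJ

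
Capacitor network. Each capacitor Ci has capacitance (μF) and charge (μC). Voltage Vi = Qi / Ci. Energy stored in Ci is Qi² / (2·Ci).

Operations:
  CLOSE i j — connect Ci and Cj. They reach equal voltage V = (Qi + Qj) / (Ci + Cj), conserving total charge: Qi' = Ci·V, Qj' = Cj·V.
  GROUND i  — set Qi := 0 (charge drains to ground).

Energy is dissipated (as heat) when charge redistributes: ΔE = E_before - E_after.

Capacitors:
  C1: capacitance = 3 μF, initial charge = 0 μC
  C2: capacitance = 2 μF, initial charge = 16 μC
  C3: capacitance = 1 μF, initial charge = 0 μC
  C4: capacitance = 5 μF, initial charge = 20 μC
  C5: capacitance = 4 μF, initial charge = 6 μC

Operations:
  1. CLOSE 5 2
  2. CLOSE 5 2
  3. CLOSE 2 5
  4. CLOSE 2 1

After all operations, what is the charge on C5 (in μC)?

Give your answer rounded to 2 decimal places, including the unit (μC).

Initial: C1(3μF, Q=0μC, V=0.00V), C2(2μF, Q=16μC, V=8.00V), C3(1μF, Q=0μC, V=0.00V), C4(5μF, Q=20μC, V=4.00V), C5(4μF, Q=6μC, V=1.50V)
Op 1: CLOSE 5-2: Q_total=22.00, C_total=6.00, V=3.67; Q5=14.67, Q2=7.33; dissipated=28.167
Op 2: CLOSE 5-2: Q_total=22.00, C_total=6.00, V=3.67; Q5=14.67, Q2=7.33; dissipated=0.000
Op 3: CLOSE 2-5: Q_total=22.00, C_total=6.00, V=3.67; Q2=7.33, Q5=14.67; dissipated=0.000
Op 4: CLOSE 2-1: Q_total=7.33, C_total=5.00, V=1.47; Q2=2.93, Q1=4.40; dissipated=8.067
Final charges: Q1=4.40, Q2=2.93, Q3=0.00, Q4=20.00, Q5=14.67

Answer: 14.67 μC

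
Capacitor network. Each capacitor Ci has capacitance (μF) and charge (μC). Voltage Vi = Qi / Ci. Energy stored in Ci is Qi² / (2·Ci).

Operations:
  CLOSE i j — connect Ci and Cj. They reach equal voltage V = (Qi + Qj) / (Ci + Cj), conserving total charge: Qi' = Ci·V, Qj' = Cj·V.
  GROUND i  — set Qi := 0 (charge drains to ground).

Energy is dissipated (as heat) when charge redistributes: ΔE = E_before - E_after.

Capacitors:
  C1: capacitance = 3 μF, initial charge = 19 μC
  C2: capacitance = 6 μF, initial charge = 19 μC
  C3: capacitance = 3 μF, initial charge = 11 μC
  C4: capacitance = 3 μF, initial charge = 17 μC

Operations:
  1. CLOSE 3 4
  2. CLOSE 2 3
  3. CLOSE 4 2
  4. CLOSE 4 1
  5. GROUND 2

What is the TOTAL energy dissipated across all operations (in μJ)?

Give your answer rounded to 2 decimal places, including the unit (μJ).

Initial: C1(3μF, Q=19μC, V=6.33V), C2(6μF, Q=19μC, V=3.17V), C3(3μF, Q=11μC, V=3.67V), C4(3μF, Q=17μC, V=5.67V)
Op 1: CLOSE 3-4: Q_total=28.00, C_total=6.00, V=4.67; Q3=14.00, Q4=14.00; dissipated=3.000
Op 2: CLOSE 2-3: Q_total=33.00, C_total=9.00, V=3.67; Q2=22.00, Q3=11.00; dissipated=2.250
Op 3: CLOSE 4-2: Q_total=36.00, C_total=9.00, V=4.00; Q4=12.00, Q2=24.00; dissipated=1.000
Op 4: CLOSE 4-1: Q_total=31.00, C_total=6.00, V=5.17; Q4=15.50, Q1=15.50; dissipated=4.083
Op 5: GROUND 2: Q2=0; energy lost=48.000
Total dissipated: 58.333 μJ

Answer: 58.33 μJ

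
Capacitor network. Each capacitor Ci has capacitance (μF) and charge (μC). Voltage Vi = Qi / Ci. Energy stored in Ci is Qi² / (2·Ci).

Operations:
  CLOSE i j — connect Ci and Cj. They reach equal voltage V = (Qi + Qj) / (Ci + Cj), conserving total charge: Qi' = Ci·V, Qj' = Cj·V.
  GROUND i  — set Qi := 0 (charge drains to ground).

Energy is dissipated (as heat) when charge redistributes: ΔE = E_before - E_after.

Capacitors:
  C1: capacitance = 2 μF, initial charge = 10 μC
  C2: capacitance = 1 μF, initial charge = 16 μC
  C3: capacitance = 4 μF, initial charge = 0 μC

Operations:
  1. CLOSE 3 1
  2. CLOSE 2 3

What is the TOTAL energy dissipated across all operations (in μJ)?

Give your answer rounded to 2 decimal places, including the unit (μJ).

Initial: C1(2μF, Q=10μC, V=5.00V), C2(1μF, Q=16μC, V=16.00V), C3(4μF, Q=0μC, V=0.00V)
Op 1: CLOSE 3-1: Q_total=10.00, C_total=6.00, V=1.67; Q3=6.67, Q1=3.33; dissipated=16.667
Op 2: CLOSE 2-3: Q_total=22.67, C_total=5.00, V=4.53; Q2=4.53, Q3=18.13; dissipated=82.178
Total dissipated: 98.844 μJ

Answer: 98.84 μJ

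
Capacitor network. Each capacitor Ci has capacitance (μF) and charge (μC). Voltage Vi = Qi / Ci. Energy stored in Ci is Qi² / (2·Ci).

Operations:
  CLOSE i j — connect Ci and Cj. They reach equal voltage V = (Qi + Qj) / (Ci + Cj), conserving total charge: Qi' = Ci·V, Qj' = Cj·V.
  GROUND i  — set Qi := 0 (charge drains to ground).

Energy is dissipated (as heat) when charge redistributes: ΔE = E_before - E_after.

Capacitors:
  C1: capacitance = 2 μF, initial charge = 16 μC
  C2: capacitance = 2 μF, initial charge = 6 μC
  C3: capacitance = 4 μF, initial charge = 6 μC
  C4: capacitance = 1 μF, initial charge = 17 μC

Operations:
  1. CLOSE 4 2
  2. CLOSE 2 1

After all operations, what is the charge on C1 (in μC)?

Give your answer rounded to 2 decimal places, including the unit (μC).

Initial: C1(2μF, Q=16μC, V=8.00V), C2(2μF, Q=6μC, V=3.00V), C3(4μF, Q=6μC, V=1.50V), C4(1μF, Q=17μC, V=17.00V)
Op 1: CLOSE 4-2: Q_total=23.00, C_total=3.00, V=7.67; Q4=7.67, Q2=15.33; dissipated=65.333
Op 2: CLOSE 2-1: Q_total=31.33, C_total=4.00, V=7.83; Q2=15.67, Q1=15.67; dissipated=0.056
Final charges: Q1=15.67, Q2=15.67, Q3=6.00, Q4=7.67

Answer: 15.67 μC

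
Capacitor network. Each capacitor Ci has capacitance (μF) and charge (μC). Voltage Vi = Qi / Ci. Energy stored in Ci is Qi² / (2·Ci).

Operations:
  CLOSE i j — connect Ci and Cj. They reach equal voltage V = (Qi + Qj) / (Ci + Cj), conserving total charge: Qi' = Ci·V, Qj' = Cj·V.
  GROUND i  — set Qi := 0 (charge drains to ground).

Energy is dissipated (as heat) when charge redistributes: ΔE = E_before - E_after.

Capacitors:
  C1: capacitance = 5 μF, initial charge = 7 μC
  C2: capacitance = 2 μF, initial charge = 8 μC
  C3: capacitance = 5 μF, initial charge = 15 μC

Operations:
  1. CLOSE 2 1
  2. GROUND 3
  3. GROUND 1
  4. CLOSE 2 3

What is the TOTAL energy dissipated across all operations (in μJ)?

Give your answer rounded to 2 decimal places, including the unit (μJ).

Initial: C1(5μF, Q=7μC, V=1.40V), C2(2μF, Q=8μC, V=4.00V), C3(5μF, Q=15μC, V=3.00V)
Op 1: CLOSE 2-1: Q_total=15.00, C_total=7.00, V=2.14; Q2=4.29, Q1=10.71; dissipated=4.829
Op 2: GROUND 3: Q3=0; energy lost=22.500
Op 3: GROUND 1: Q1=0; energy lost=11.480
Op 4: CLOSE 2-3: Q_total=4.29, C_total=7.00, V=0.61; Q2=1.22, Q3=3.06; dissipated=3.280
Total dissipated: 42.088 μJ

Answer: 42.09 μJ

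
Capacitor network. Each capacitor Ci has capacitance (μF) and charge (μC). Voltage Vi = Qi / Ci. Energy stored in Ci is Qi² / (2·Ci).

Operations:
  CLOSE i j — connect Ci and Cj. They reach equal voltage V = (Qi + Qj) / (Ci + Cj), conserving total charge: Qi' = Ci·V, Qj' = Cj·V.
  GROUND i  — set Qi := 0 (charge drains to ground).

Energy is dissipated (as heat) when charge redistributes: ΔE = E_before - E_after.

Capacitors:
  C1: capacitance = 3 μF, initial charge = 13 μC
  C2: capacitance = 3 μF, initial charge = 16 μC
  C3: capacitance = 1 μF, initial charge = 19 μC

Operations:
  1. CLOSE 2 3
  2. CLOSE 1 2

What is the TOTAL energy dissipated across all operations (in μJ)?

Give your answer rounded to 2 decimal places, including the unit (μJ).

Initial: C1(3μF, Q=13μC, V=4.33V), C2(3μF, Q=16μC, V=5.33V), C3(1μF, Q=19μC, V=19.00V)
Op 1: CLOSE 2-3: Q_total=35.00, C_total=4.00, V=8.75; Q2=26.25, Q3=8.75; dissipated=70.042
Op 2: CLOSE 1-2: Q_total=39.25, C_total=6.00, V=6.54; Q1=19.62, Q2=19.62; dissipated=14.630
Total dissipated: 84.672 μJ

Answer: 84.67 μJ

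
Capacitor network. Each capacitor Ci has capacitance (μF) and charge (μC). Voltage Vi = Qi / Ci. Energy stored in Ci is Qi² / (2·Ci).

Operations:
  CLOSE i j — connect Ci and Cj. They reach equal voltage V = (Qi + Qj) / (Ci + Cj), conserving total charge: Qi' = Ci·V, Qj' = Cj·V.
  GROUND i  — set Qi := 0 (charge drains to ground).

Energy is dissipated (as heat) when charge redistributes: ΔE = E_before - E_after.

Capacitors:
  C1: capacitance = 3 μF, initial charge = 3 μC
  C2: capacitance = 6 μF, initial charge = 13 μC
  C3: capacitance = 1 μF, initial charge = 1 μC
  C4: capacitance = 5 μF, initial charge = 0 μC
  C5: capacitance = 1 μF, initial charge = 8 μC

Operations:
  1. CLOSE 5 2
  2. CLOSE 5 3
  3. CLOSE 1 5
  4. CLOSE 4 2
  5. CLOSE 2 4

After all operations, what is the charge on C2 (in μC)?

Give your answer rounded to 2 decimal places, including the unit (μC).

Initial: C1(3μF, Q=3μC, V=1.00V), C2(6μF, Q=13μC, V=2.17V), C3(1μF, Q=1μC, V=1.00V), C4(5μF, Q=0μC, V=0.00V), C5(1μF, Q=8μC, V=8.00V)
Op 1: CLOSE 5-2: Q_total=21.00, C_total=7.00, V=3.00; Q5=3.00, Q2=18.00; dissipated=14.583
Op 2: CLOSE 5-3: Q_total=4.00, C_total=2.00, V=2.00; Q5=2.00, Q3=2.00; dissipated=1.000
Op 3: CLOSE 1-5: Q_total=5.00, C_total=4.00, V=1.25; Q1=3.75, Q5=1.25; dissipated=0.375
Op 4: CLOSE 4-2: Q_total=18.00, C_total=11.00, V=1.64; Q4=8.18, Q2=9.82; dissipated=12.273
Op 5: CLOSE 2-4: Q_total=18.00, C_total=11.00, V=1.64; Q2=9.82, Q4=8.18; dissipated=0.000
Final charges: Q1=3.75, Q2=9.82, Q3=2.00, Q4=8.18, Q5=1.25

Answer: 9.82 μC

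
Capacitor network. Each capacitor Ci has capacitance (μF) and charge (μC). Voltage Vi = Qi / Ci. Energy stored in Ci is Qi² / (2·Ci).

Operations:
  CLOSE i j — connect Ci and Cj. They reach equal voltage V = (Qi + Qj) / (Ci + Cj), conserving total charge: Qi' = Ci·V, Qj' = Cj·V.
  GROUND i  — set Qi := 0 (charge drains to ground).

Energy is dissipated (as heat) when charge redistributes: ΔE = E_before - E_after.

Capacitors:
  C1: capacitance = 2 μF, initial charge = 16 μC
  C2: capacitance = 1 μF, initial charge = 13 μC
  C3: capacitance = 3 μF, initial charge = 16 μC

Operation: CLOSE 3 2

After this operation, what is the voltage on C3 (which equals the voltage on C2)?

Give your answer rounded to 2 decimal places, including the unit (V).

Initial: C1(2μF, Q=16μC, V=8.00V), C2(1μF, Q=13μC, V=13.00V), C3(3μF, Q=16μC, V=5.33V)
Op 1: CLOSE 3-2: Q_total=29.00, C_total=4.00, V=7.25; Q3=21.75, Q2=7.25; dissipated=22.042

Answer: 7.25 V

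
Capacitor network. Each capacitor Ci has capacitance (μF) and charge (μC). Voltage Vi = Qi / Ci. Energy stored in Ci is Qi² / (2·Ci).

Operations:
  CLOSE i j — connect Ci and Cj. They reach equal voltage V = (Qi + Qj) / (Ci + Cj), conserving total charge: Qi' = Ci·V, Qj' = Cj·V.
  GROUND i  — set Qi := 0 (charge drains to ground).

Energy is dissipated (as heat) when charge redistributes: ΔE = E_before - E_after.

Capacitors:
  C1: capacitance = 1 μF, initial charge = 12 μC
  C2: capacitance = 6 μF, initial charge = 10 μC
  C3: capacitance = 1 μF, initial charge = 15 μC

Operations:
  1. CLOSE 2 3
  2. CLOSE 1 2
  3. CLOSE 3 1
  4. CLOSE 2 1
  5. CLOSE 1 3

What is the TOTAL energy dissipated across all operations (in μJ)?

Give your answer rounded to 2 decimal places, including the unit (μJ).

Answer: 107.22 μJ

Derivation:
Initial: C1(1μF, Q=12μC, V=12.00V), C2(6μF, Q=10μC, V=1.67V), C3(1μF, Q=15μC, V=15.00V)
Op 1: CLOSE 2-3: Q_total=25.00, C_total=7.00, V=3.57; Q2=21.43, Q3=3.57; dissipated=76.190
Op 2: CLOSE 1-2: Q_total=33.43, C_total=7.00, V=4.78; Q1=4.78, Q2=28.65; dissipated=30.446
Op 3: CLOSE 3-1: Q_total=8.35, C_total=2.00, V=4.17; Q3=4.17, Q1=4.17; dissipated=0.362
Op 4: CLOSE 2-1: Q_total=32.83, C_total=7.00, V=4.69; Q2=28.14, Q1=4.69; dissipated=0.155
Op 5: CLOSE 1-3: Q_total=8.86, C_total=2.00, V=4.43; Q1=4.43, Q3=4.43; dissipated=0.067
Total dissipated: 107.221 μJ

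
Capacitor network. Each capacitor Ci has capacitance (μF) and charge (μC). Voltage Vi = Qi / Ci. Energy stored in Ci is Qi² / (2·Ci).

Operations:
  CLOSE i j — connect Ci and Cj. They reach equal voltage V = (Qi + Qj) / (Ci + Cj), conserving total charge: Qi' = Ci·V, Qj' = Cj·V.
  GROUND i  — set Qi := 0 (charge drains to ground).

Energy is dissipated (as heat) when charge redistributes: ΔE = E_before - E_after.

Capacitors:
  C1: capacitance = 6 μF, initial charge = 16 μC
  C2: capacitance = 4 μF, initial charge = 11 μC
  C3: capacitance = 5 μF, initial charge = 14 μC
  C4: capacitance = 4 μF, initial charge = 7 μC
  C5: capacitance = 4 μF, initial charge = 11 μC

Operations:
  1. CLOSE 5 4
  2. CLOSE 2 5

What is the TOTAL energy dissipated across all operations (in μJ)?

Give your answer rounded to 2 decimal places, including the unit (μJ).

Initial: C1(6μF, Q=16μC, V=2.67V), C2(4μF, Q=11μC, V=2.75V), C3(5μF, Q=14μC, V=2.80V), C4(4μF, Q=7μC, V=1.75V), C5(4μF, Q=11μC, V=2.75V)
Op 1: CLOSE 5-4: Q_total=18.00, C_total=8.00, V=2.25; Q5=9.00, Q4=9.00; dissipated=1.000
Op 2: CLOSE 2-5: Q_total=20.00, C_total=8.00, V=2.50; Q2=10.00, Q5=10.00; dissipated=0.250
Total dissipated: 1.250 μJ

Answer: 1.25 μJ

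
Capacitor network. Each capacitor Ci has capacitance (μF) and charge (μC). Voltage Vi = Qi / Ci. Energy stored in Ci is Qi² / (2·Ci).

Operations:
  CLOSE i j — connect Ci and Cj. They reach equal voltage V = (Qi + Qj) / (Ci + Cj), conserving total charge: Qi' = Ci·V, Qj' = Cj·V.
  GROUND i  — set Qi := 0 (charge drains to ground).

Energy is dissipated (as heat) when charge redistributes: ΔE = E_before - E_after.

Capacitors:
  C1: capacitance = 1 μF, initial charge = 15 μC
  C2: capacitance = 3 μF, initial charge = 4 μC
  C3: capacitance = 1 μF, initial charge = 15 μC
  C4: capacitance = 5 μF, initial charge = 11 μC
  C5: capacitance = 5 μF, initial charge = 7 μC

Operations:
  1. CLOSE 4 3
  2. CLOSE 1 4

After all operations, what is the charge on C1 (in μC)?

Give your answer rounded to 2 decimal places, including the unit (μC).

Answer: 6.11 μC

Derivation:
Initial: C1(1μF, Q=15μC, V=15.00V), C2(3μF, Q=4μC, V=1.33V), C3(1μF, Q=15μC, V=15.00V), C4(5μF, Q=11μC, V=2.20V), C5(5μF, Q=7μC, V=1.40V)
Op 1: CLOSE 4-3: Q_total=26.00, C_total=6.00, V=4.33; Q4=21.67, Q3=4.33; dissipated=68.267
Op 2: CLOSE 1-4: Q_total=36.67, C_total=6.00, V=6.11; Q1=6.11, Q4=30.56; dissipated=47.407
Final charges: Q1=6.11, Q2=4.00, Q3=4.33, Q4=30.56, Q5=7.00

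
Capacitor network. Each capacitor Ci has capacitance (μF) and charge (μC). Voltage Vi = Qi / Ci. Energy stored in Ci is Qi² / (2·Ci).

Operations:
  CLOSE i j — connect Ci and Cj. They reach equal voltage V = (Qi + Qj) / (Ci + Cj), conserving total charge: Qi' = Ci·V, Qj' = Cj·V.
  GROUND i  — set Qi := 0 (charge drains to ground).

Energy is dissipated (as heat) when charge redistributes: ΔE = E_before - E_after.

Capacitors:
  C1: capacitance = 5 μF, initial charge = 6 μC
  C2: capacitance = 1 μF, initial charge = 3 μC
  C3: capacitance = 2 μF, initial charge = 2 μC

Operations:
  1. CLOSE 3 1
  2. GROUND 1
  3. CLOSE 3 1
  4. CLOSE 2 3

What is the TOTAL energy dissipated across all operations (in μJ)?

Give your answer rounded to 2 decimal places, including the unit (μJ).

Answer: 6.61 μJ

Derivation:
Initial: C1(5μF, Q=6μC, V=1.20V), C2(1μF, Q=3μC, V=3.00V), C3(2μF, Q=2μC, V=1.00V)
Op 1: CLOSE 3-1: Q_total=8.00, C_total=7.00, V=1.14; Q3=2.29, Q1=5.71; dissipated=0.029
Op 2: GROUND 1: Q1=0; energy lost=3.265
Op 3: CLOSE 3-1: Q_total=2.29, C_total=7.00, V=0.33; Q3=0.65, Q1=1.63; dissipated=0.933
Op 4: CLOSE 2-3: Q_total=3.65, C_total=3.00, V=1.22; Q2=1.22, Q3=2.44; dissipated=2.382
Total dissipated: 6.609 μJ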